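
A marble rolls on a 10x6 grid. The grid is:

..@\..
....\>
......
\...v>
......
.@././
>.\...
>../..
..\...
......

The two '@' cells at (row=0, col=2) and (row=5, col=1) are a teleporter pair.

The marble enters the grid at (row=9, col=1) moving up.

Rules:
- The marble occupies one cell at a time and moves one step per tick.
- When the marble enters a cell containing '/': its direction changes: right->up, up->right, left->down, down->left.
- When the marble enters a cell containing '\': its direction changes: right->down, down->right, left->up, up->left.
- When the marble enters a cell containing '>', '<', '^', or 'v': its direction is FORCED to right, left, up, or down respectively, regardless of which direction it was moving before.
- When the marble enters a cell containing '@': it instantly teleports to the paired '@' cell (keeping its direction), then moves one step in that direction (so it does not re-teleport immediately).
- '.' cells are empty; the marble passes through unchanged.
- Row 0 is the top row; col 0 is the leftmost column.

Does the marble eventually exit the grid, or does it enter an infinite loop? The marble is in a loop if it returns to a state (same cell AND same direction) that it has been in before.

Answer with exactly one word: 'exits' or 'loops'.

Answer: exits

Derivation:
Step 1: enter (9,1), '.' pass, move up to (8,1)
Step 2: enter (8,1), '.' pass, move up to (7,1)
Step 3: enter (7,1), '.' pass, move up to (6,1)
Step 4: enter (6,1), '.' pass, move up to (5,1)
Step 5: enter (5,1), '@' teleport (5,1)->(0,2), also enter (0,2), move up to (-1,2)
Step 6: at (-1,2) — EXIT via top edge, pos 2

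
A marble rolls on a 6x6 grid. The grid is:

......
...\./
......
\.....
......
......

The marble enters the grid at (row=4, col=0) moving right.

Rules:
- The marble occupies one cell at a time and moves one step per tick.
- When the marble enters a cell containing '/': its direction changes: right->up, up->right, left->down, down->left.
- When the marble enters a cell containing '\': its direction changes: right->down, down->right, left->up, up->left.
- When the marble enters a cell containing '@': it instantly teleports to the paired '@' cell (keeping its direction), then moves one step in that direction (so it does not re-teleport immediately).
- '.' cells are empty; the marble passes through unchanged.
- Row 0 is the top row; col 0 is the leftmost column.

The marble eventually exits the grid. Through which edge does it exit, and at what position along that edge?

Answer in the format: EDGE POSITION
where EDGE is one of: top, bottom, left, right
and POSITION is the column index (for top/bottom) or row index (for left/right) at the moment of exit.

Answer: right 4

Derivation:
Step 1: enter (4,0), '.' pass, move right to (4,1)
Step 2: enter (4,1), '.' pass, move right to (4,2)
Step 3: enter (4,2), '.' pass, move right to (4,3)
Step 4: enter (4,3), '.' pass, move right to (4,4)
Step 5: enter (4,4), '.' pass, move right to (4,5)
Step 6: enter (4,5), '.' pass, move right to (4,6)
Step 7: at (4,6) — EXIT via right edge, pos 4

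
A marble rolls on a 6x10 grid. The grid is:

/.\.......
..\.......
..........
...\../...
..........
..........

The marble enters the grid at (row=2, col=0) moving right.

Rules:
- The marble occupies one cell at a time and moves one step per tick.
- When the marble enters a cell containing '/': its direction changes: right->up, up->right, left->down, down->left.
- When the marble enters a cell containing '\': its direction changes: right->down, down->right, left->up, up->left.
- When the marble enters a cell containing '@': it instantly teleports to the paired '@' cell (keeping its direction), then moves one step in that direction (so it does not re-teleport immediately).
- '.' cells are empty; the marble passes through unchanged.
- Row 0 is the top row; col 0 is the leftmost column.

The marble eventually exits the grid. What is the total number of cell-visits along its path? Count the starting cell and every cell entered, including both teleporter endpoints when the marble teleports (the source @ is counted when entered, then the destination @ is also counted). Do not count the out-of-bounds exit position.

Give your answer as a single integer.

Answer: 10

Derivation:
Step 1: enter (2,0), '.' pass, move right to (2,1)
Step 2: enter (2,1), '.' pass, move right to (2,2)
Step 3: enter (2,2), '.' pass, move right to (2,3)
Step 4: enter (2,3), '.' pass, move right to (2,4)
Step 5: enter (2,4), '.' pass, move right to (2,5)
Step 6: enter (2,5), '.' pass, move right to (2,6)
Step 7: enter (2,6), '.' pass, move right to (2,7)
Step 8: enter (2,7), '.' pass, move right to (2,8)
Step 9: enter (2,8), '.' pass, move right to (2,9)
Step 10: enter (2,9), '.' pass, move right to (2,10)
Step 11: at (2,10) — EXIT via right edge, pos 2
Path length (cell visits): 10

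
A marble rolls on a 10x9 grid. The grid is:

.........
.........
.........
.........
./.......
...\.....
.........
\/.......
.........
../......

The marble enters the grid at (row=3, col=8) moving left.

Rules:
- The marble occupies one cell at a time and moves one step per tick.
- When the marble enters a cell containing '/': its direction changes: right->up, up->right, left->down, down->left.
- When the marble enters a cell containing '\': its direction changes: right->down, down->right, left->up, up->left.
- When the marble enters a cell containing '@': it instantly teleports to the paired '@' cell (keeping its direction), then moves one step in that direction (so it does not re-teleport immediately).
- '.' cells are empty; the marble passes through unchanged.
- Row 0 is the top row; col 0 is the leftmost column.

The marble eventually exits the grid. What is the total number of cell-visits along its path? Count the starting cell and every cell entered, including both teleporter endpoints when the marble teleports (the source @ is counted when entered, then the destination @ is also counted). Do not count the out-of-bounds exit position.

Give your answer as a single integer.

Answer: 9

Derivation:
Step 1: enter (3,8), '.' pass, move left to (3,7)
Step 2: enter (3,7), '.' pass, move left to (3,6)
Step 3: enter (3,6), '.' pass, move left to (3,5)
Step 4: enter (3,5), '.' pass, move left to (3,4)
Step 5: enter (3,4), '.' pass, move left to (3,3)
Step 6: enter (3,3), '.' pass, move left to (3,2)
Step 7: enter (3,2), '.' pass, move left to (3,1)
Step 8: enter (3,1), '.' pass, move left to (3,0)
Step 9: enter (3,0), '.' pass, move left to (3,-1)
Step 10: at (3,-1) — EXIT via left edge, pos 3
Path length (cell visits): 9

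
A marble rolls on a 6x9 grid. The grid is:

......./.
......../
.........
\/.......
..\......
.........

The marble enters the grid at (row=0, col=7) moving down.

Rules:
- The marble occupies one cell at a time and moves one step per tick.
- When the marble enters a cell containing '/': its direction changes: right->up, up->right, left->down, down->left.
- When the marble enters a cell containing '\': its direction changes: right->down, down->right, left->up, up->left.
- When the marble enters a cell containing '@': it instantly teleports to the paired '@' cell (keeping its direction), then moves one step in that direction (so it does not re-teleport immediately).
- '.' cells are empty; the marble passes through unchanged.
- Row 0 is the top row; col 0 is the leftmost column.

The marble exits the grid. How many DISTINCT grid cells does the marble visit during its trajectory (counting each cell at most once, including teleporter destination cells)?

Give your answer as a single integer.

Step 1: enter (0,7), '/' deflects down->left, move left to (0,6)
Step 2: enter (0,6), '.' pass, move left to (0,5)
Step 3: enter (0,5), '.' pass, move left to (0,4)
Step 4: enter (0,4), '.' pass, move left to (0,3)
Step 5: enter (0,3), '.' pass, move left to (0,2)
Step 6: enter (0,2), '.' pass, move left to (0,1)
Step 7: enter (0,1), '.' pass, move left to (0,0)
Step 8: enter (0,0), '.' pass, move left to (0,-1)
Step 9: at (0,-1) — EXIT via left edge, pos 0
Distinct cells visited: 8 (path length 8)

Answer: 8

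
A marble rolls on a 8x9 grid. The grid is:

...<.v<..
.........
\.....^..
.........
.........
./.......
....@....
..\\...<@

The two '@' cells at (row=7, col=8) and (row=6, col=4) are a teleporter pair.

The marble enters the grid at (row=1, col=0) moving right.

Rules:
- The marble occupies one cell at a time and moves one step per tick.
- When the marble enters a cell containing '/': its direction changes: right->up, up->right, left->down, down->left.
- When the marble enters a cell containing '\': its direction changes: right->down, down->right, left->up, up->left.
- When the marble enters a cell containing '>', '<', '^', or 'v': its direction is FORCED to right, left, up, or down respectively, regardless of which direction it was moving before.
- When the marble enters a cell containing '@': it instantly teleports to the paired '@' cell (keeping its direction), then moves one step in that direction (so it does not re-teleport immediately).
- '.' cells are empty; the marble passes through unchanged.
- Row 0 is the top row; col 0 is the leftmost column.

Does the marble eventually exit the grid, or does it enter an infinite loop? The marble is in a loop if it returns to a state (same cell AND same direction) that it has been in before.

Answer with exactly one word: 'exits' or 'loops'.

Answer: exits

Derivation:
Step 1: enter (1,0), '.' pass, move right to (1,1)
Step 2: enter (1,1), '.' pass, move right to (1,2)
Step 3: enter (1,2), '.' pass, move right to (1,3)
Step 4: enter (1,3), '.' pass, move right to (1,4)
Step 5: enter (1,4), '.' pass, move right to (1,5)
Step 6: enter (1,5), '.' pass, move right to (1,6)
Step 7: enter (1,6), '.' pass, move right to (1,7)
Step 8: enter (1,7), '.' pass, move right to (1,8)
Step 9: enter (1,8), '.' pass, move right to (1,9)
Step 10: at (1,9) — EXIT via right edge, pos 1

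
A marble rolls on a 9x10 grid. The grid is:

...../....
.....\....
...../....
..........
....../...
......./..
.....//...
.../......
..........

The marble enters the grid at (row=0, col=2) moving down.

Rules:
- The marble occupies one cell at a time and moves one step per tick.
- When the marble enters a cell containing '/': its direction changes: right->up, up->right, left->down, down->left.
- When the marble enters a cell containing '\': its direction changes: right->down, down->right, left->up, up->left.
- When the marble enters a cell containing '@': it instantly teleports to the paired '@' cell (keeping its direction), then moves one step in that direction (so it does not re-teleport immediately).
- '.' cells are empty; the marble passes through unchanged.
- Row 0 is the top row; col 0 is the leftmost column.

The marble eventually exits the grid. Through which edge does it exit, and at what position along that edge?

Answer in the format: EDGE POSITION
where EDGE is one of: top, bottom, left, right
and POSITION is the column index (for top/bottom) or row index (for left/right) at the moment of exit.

Step 1: enter (0,2), '.' pass, move down to (1,2)
Step 2: enter (1,2), '.' pass, move down to (2,2)
Step 3: enter (2,2), '.' pass, move down to (3,2)
Step 4: enter (3,2), '.' pass, move down to (4,2)
Step 5: enter (4,2), '.' pass, move down to (5,2)
Step 6: enter (5,2), '.' pass, move down to (6,2)
Step 7: enter (6,2), '.' pass, move down to (7,2)
Step 8: enter (7,2), '.' pass, move down to (8,2)
Step 9: enter (8,2), '.' pass, move down to (9,2)
Step 10: at (9,2) — EXIT via bottom edge, pos 2

Answer: bottom 2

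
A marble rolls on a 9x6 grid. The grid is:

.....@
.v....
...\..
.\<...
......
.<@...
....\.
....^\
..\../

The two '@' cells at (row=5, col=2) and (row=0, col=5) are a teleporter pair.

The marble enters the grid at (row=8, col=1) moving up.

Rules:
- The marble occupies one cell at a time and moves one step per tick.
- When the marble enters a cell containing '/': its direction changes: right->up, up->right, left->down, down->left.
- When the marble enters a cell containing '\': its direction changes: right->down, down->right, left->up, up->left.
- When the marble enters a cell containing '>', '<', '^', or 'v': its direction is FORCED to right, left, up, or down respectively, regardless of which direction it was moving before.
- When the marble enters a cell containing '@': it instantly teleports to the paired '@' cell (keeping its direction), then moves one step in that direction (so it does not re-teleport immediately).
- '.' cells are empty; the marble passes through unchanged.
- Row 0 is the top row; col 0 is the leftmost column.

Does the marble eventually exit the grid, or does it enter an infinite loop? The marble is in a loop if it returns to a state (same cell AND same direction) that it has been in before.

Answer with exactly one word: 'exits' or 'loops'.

Answer: exits

Derivation:
Step 1: enter (8,1), '.' pass, move up to (7,1)
Step 2: enter (7,1), '.' pass, move up to (6,1)
Step 3: enter (6,1), '.' pass, move up to (5,1)
Step 4: enter (5,1), '<' forces up->left, move left to (5,0)
Step 5: enter (5,0), '.' pass, move left to (5,-1)
Step 6: at (5,-1) — EXIT via left edge, pos 5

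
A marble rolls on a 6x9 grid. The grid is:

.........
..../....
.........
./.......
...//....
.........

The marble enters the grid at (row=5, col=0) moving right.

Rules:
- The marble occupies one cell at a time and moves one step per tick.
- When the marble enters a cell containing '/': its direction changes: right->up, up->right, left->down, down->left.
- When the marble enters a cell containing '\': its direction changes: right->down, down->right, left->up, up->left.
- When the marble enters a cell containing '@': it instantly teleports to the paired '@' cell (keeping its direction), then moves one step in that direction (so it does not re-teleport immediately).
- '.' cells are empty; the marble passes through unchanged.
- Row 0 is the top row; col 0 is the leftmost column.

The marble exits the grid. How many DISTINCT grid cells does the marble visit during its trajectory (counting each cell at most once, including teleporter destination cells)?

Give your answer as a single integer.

Step 1: enter (5,0), '.' pass, move right to (5,1)
Step 2: enter (5,1), '.' pass, move right to (5,2)
Step 3: enter (5,2), '.' pass, move right to (5,3)
Step 4: enter (5,3), '.' pass, move right to (5,4)
Step 5: enter (5,4), '.' pass, move right to (5,5)
Step 6: enter (5,5), '.' pass, move right to (5,6)
Step 7: enter (5,6), '.' pass, move right to (5,7)
Step 8: enter (5,7), '.' pass, move right to (5,8)
Step 9: enter (5,8), '.' pass, move right to (5,9)
Step 10: at (5,9) — EXIT via right edge, pos 5
Distinct cells visited: 9 (path length 9)

Answer: 9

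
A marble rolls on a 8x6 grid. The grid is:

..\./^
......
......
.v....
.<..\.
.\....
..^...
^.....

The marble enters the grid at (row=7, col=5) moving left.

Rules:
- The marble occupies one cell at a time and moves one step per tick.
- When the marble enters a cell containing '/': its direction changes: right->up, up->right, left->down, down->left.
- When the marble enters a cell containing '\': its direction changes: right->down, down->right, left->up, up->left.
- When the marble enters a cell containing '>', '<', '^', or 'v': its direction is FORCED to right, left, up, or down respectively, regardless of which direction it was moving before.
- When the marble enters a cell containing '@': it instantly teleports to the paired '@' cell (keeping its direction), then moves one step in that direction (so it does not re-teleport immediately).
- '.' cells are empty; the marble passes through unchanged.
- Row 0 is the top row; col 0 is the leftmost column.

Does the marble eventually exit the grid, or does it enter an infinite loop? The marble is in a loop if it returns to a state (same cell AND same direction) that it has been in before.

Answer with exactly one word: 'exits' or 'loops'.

Step 1: enter (7,5), '.' pass, move left to (7,4)
Step 2: enter (7,4), '.' pass, move left to (7,3)
Step 3: enter (7,3), '.' pass, move left to (7,2)
Step 4: enter (7,2), '.' pass, move left to (7,1)
Step 5: enter (7,1), '.' pass, move left to (7,0)
Step 6: enter (7,0), '^' forces left->up, move up to (6,0)
Step 7: enter (6,0), '.' pass, move up to (5,0)
Step 8: enter (5,0), '.' pass, move up to (4,0)
Step 9: enter (4,0), '.' pass, move up to (3,0)
Step 10: enter (3,0), '.' pass, move up to (2,0)
Step 11: enter (2,0), '.' pass, move up to (1,0)
Step 12: enter (1,0), '.' pass, move up to (0,0)
Step 13: enter (0,0), '.' pass, move up to (-1,0)
Step 14: at (-1,0) — EXIT via top edge, pos 0

Answer: exits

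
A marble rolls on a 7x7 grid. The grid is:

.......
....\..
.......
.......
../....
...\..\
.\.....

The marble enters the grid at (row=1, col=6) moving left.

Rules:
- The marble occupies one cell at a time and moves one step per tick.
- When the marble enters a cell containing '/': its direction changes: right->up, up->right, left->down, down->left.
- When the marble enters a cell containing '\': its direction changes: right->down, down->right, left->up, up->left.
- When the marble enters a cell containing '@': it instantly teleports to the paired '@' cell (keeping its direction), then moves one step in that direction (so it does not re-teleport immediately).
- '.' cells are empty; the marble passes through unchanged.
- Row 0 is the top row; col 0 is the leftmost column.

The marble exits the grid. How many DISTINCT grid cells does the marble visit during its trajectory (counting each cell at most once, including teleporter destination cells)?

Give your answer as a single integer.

Answer: 4

Derivation:
Step 1: enter (1,6), '.' pass, move left to (1,5)
Step 2: enter (1,5), '.' pass, move left to (1,4)
Step 3: enter (1,4), '\' deflects left->up, move up to (0,4)
Step 4: enter (0,4), '.' pass, move up to (-1,4)
Step 5: at (-1,4) — EXIT via top edge, pos 4
Distinct cells visited: 4 (path length 4)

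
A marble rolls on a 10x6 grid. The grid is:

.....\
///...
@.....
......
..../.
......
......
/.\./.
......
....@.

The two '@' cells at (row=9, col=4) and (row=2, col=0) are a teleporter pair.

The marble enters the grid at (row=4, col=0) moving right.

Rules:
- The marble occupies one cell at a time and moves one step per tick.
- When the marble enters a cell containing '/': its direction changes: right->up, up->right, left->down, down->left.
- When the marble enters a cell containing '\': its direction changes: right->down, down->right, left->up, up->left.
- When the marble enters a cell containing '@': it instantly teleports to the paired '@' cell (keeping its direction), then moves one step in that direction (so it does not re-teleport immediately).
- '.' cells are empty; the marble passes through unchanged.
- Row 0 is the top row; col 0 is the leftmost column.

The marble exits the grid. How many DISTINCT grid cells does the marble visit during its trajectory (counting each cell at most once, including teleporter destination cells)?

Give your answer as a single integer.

Step 1: enter (4,0), '.' pass, move right to (4,1)
Step 2: enter (4,1), '.' pass, move right to (4,2)
Step 3: enter (4,2), '.' pass, move right to (4,3)
Step 4: enter (4,3), '.' pass, move right to (4,4)
Step 5: enter (4,4), '/' deflects right->up, move up to (3,4)
Step 6: enter (3,4), '.' pass, move up to (2,4)
Step 7: enter (2,4), '.' pass, move up to (1,4)
Step 8: enter (1,4), '.' pass, move up to (0,4)
Step 9: enter (0,4), '.' pass, move up to (-1,4)
Step 10: at (-1,4) — EXIT via top edge, pos 4
Distinct cells visited: 9 (path length 9)

Answer: 9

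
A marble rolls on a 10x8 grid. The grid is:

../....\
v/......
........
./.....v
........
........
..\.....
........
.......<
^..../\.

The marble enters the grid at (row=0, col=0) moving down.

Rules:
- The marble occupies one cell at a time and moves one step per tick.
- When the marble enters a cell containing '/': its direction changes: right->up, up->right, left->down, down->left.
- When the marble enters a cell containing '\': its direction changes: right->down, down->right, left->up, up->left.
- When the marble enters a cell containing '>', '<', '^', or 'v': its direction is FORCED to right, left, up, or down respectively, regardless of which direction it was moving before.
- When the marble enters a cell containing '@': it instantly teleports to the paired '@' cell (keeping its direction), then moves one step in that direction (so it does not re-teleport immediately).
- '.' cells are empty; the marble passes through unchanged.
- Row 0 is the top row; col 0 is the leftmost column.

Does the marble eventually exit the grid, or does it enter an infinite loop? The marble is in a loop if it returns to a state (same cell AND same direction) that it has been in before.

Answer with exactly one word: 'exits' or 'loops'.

Step 1: enter (0,0), '.' pass, move down to (1,0)
Step 2: enter (1,0), 'v' forces down->down, move down to (2,0)
Step 3: enter (2,0), '.' pass, move down to (3,0)
Step 4: enter (3,0), '.' pass, move down to (4,0)
Step 5: enter (4,0), '.' pass, move down to (5,0)
Step 6: enter (5,0), '.' pass, move down to (6,0)
Step 7: enter (6,0), '.' pass, move down to (7,0)
Step 8: enter (7,0), '.' pass, move down to (8,0)
Step 9: enter (8,0), '.' pass, move down to (9,0)
Step 10: enter (9,0), '^' forces down->up, move up to (8,0)
Step 11: enter (8,0), '.' pass, move up to (7,0)
Step 12: enter (7,0), '.' pass, move up to (6,0)
Step 13: enter (6,0), '.' pass, move up to (5,0)
Step 14: enter (5,0), '.' pass, move up to (4,0)
Step 15: enter (4,0), '.' pass, move up to (3,0)
Step 16: enter (3,0), '.' pass, move up to (2,0)
Step 17: enter (2,0), '.' pass, move up to (1,0)
Step 18: enter (1,0), 'v' forces up->down, move down to (2,0)
Step 19: at (2,0) dir=down — LOOP DETECTED (seen before)

Answer: loops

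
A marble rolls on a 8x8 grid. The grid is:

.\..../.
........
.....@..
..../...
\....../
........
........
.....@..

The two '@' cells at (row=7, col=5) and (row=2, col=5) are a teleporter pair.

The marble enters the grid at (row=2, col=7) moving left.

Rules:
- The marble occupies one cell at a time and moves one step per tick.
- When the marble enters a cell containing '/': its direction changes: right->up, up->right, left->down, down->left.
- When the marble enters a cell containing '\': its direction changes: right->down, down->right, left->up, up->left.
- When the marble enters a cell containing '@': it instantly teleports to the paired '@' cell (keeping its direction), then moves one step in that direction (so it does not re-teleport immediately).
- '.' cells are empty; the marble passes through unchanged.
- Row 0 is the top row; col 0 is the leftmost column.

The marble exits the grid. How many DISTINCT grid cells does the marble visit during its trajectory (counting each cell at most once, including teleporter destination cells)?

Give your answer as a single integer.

Step 1: enter (2,7), '.' pass, move left to (2,6)
Step 2: enter (2,6), '.' pass, move left to (2,5)
Step 3: enter (2,5), '@' teleport (2,5)->(7,5), also enter (7,5), move left to (7,4)
Step 4: enter (7,4), '.' pass, move left to (7,3)
Step 5: enter (7,3), '.' pass, move left to (7,2)
Step 6: enter (7,2), '.' pass, move left to (7,1)
Step 7: enter (7,1), '.' pass, move left to (7,0)
Step 8: enter (7,0), '.' pass, move left to (7,-1)
Step 9: at (7,-1) — EXIT via left edge, pos 7
Distinct cells visited: 9 (path length 9)

Answer: 9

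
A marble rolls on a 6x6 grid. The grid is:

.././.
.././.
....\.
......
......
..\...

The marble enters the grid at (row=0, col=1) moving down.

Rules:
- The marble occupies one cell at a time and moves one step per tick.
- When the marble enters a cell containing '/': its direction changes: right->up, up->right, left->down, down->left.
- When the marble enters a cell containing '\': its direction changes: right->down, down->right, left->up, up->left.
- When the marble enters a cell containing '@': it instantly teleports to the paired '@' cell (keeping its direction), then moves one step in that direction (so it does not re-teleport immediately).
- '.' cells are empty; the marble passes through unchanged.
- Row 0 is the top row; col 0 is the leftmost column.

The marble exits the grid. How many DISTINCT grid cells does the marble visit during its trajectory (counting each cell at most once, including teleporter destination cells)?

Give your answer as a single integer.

Step 1: enter (0,1), '.' pass, move down to (1,1)
Step 2: enter (1,1), '.' pass, move down to (2,1)
Step 3: enter (2,1), '.' pass, move down to (3,1)
Step 4: enter (3,1), '.' pass, move down to (4,1)
Step 5: enter (4,1), '.' pass, move down to (5,1)
Step 6: enter (5,1), '.' pass, move down to (6,1)
Step 7: at (6,1) — EXIT via bottom edge, pos 1
Distinct cells visited: 6 (path length 6)

Answer: 6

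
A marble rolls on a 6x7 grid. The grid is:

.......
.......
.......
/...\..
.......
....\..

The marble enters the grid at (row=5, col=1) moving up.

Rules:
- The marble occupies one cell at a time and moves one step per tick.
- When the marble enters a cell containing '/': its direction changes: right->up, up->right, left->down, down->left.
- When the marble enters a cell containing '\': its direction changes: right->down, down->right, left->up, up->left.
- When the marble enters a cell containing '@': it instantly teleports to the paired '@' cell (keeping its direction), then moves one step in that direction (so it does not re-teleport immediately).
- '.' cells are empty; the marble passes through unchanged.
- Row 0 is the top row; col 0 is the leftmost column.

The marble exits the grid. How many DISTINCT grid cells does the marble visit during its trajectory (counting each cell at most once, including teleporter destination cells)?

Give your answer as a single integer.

Answer: 6

Derivation:
Step 1: enter (5,1), '.' pass, move up to (4,1)
Step 2: enter (4,1), '.' pass, move up to (3,1)
Step 3: enter (3,1), '.' pass, move up to (2,1)
Step 4: enter (2,1), '.' pass, move up to (1,1)
Step 5: enter (1,1), '.' pass, move up to (0,1)
Step 6: enter (0,1), '.' pass, move up to (-1,1)
Step 7: at (-1,1) — EXIT via top edge, pos 1
Distinct cells visited: 6 (path length 6)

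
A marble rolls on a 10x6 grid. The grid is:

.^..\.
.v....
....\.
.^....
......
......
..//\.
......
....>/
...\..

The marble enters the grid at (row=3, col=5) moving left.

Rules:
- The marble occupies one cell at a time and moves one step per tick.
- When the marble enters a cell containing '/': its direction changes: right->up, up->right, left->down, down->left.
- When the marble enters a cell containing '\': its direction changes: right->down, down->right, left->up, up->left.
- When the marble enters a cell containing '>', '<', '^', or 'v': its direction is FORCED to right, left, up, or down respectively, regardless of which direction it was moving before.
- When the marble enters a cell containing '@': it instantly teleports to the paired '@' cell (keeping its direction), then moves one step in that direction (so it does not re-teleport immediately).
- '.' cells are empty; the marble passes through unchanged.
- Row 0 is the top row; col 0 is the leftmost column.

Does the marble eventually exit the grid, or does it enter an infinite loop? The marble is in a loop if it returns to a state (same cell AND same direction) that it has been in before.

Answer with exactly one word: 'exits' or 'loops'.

Answer: loops

Derivation:
Step 1: enter (3,5), '.' pass, move left to (3,4)
Step 2: enter (3,4), '.' pass, move left to (3,3)
Step 3: enter (3,3), '.' pass, move left to (3,2)
Step 4: enter (3,2), '.' pass, move left to (3,1)
Step 5: enter (3,1), '^' forces left->up, move up to (2,1)
Step 6: enter (2,1), '.' pass, move up to (1,1)
Step 7: enter (1,1), 'v' forces up->down, move down to (2,1)
Step 8: enter (2,1), '.' pass, move down to (3,1)
Step 9: enter (3,1), '^' forces down->up, move up to (2,1)
Step 10: at (2,1) dir=up — LOOP DETECTED (seen before)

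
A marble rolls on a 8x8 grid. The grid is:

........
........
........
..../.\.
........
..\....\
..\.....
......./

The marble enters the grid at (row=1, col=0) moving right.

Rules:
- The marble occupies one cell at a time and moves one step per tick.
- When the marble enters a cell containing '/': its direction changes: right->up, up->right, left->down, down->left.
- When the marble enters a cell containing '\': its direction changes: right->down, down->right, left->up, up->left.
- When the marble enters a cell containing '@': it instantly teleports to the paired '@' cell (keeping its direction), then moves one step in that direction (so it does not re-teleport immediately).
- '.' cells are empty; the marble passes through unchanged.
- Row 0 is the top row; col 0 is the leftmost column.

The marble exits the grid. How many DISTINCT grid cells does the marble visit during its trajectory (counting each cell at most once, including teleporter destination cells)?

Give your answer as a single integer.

Step 1: enter (1,0), '.' pass, move right to (1,1)
Step 2: enter (1,1), '.' pass, move right to (1,2)
Step 3: enter (1,2), '.' pass, move right to (1,3)
Step 4: enter (1,3), '.' pass, move right to (1,4)
Step 5: enter (1,4), '.' pass, move right to (1,5)
Step 6: enter (1,5), '.' pass, move right to (1,6)
Step 7: enter (1,6), '.' pass, move right to (1,7)
Step 8: enter (1,7), '.' pass, move right to (1,8)
Step 9: at (1,8) — EXIT via right edge, pos 1
Distinct cells visited: 8 (path length 8)

Answer: 8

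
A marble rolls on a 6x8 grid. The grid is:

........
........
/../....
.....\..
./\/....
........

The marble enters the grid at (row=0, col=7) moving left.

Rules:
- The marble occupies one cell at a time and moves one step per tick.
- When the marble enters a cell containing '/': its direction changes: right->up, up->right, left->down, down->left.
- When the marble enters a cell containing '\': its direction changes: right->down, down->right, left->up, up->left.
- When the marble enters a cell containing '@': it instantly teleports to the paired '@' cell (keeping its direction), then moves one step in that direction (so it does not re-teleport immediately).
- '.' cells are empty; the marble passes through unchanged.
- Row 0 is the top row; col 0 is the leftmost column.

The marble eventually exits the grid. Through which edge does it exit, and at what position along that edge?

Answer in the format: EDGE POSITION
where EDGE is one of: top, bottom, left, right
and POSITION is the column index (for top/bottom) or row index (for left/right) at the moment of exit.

Answer: left 0

Derivation:
Step 1: enter (0,7), '.' pass, move left to (0,6)
Step 2: enter (0,6), '.' pass, move left to (0,5)
Step 3: enter (0,5), '.' pass, move left to (0,4)
Step 4: enter (0,4), '.' pass, move left to (0,3)
Step 5: enter (0,3), '.' pass, move left to (0,2)
Step 6: enter (0,2), '.' pass, move left to (0,1)
Step 7: enter (0,1), '.' pass, move left to (0,0)
Step 8: enter (0,0), '.' pass, move left to (0,-1)
Step 9: at (0,-1) — EXIT via left edge, pos 0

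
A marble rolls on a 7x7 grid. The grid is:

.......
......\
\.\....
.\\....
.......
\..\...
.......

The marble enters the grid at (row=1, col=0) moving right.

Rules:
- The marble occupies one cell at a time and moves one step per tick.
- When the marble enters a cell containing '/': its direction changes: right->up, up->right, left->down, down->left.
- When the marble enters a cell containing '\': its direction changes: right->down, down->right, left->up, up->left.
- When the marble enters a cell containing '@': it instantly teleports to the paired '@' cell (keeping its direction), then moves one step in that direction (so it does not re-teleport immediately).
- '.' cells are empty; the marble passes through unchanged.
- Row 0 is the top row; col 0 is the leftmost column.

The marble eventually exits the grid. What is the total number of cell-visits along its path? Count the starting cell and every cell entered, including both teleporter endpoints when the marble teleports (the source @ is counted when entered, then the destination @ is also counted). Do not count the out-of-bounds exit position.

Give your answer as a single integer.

Answer: 12

Derivation:
Step 1: enter (1,0), '.' pass, move right to (1,1)
Step 2: enter (1,1), '.' pass, move right to (1,2)
Step 3: enter (1,2), '.' pass, move right to (1,3)
Step 4: enter (1,3), '.' pass, move right to (1,4)
Step 5: enter (1,4), '.' pass, move right to (1,5)
Step 6: enter (1,5), '.' pass, move right to (1,6)
Step 7: enter (1,6), '\' deflects right->down, move down to (2,6)
Step 8: enter (2,6), '.' pass, move down to (3,6)
Step 9: enter (3,6), '.' pass, move down to (4,6)
Step 10: enter (4,6), '.' pass, move down to (5,6)
Step 11: enter (5,6), '.' pass, move down to (6,6)
Step 12: enter (6,6), '.' pass, move down to (7,6)
Step 13: at (7,6) — EXIT via bottom edge, pos 6
Path length (cell visits): 12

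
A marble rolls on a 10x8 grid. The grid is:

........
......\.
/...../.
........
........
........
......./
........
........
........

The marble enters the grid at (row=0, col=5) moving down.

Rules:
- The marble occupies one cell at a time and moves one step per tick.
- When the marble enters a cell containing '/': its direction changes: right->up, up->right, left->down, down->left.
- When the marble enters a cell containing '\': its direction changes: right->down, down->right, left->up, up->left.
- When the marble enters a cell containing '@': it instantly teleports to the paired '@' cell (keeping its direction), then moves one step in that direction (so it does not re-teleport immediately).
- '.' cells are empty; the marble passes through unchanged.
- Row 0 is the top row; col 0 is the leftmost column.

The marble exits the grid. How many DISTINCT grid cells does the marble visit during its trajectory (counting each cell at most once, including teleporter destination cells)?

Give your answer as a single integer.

Step 1: enter (0,5), '.' pass, move down to (1,5)
Step 2: enter (1,5), '.' pass, move down to (2,5)
Step 3: enter (2,5), '.' pass, move down to (3,5)
Step 4: enter (3,5), '.' pass, move down to (4,5)
Step 5: enter (4,5), '.' pass, move down to (5,5)
Step 6: enter (5,5), '.' pass, move down to (6,5)
Step 7: enter (6,5), '.' pass, move down to (7,5)
Step 8: enter (7,5), '.' pass, move down to (8,5)
Step 9: enter (8,5), '.' pass, move down to (9,5)
Step 10: enter (9,5), '.' pass, move down to (10,5)
Step 11: at (10,5) — EXIT via bottom edge, pos 5
Distinct cells visited: 10 (path length 10)

Answer: 10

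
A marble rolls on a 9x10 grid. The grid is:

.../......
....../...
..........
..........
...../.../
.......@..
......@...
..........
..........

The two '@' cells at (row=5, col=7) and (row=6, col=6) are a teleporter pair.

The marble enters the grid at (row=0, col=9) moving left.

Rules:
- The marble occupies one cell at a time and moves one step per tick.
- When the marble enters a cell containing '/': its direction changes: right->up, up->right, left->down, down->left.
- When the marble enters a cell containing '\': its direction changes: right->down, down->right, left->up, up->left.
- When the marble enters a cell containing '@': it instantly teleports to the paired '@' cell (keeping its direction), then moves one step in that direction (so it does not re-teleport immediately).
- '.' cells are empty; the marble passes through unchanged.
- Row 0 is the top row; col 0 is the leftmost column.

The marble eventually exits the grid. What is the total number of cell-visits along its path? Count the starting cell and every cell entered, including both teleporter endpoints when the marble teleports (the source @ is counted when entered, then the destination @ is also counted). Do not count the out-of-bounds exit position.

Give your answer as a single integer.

Answer: 15

Derivation:
Step 1: enter (0,9), '.' pass, move left to (0,8)
Step 2: enter (0,8), '.' pass, move left to (0,7)
Step 3: enter (0,7), '.' pass, move left to (0,6)
Step 4: enter (0,6), '.' pass, move left to (0,5)
Step 5: enter (0,5), '.' pass, move left to (0,4)
Step 6: enter (0,4), '.' pass, move left to (0,3)
Step 7: enter (0,3), '/' deflects left->down, move down to (1,3)
Step 8: enter (1,3), '.' pass, move down to (2,3)
Step 9: enter (2,3), '.' pass, move down to (3,3)
Step 10: enter (3,3), '.' pass, move down to (4,3)
Step 11: enter (4,3), '.' pass, move down to (5,3)
Step 12: enter (5,3), '.' pass, move down to (6,3)
Step 13: enter (6,3), '.' pass, move down to (7,3)
Step 14: enter (7,3), '.' pass, move down to (8,3)
Step 15: enter (8,3), '.' pass, move down to (9,3)
Step 16: at (9,3) — EXIT via bottom edge, pos 3
Path length (cell visits): 15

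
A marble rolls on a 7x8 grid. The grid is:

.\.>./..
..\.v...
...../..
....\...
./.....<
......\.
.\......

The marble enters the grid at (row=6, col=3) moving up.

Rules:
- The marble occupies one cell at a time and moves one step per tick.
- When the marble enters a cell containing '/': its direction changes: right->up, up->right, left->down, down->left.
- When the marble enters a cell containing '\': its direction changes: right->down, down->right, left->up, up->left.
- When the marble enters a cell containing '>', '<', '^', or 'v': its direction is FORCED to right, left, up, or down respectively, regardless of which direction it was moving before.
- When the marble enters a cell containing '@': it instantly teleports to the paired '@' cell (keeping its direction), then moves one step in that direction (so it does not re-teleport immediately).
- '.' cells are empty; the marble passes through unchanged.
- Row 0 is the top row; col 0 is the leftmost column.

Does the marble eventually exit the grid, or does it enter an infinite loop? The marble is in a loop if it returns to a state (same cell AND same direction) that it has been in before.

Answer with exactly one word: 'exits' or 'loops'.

Step 1: enter (6,3), '.' pass, move up to (5,3)
Step 2: enter (5,3), '.' pass, move up to (4,3)
Step 3: enter (4,3), '.' pass, move up to (3,3)
Step 4: enter (3,3), '.' pass, move up to (2,3)
Step 5: enter (2,3), '.' pass, move up to (1,3)
Step 6: enter (1,3), '.' pass, move up to (0,3)
Step 7: enter (0,3), '>' forces up->right, move right to (0,4)
Step 8: enter (0,4), '.' pass, move right to (0,5)
Step 9: enter (0,5), '/' deflects right->up, move up to (-1,5)
Step 10: at (-1,5) — EXIT via top edge, pos 5

Answer: exits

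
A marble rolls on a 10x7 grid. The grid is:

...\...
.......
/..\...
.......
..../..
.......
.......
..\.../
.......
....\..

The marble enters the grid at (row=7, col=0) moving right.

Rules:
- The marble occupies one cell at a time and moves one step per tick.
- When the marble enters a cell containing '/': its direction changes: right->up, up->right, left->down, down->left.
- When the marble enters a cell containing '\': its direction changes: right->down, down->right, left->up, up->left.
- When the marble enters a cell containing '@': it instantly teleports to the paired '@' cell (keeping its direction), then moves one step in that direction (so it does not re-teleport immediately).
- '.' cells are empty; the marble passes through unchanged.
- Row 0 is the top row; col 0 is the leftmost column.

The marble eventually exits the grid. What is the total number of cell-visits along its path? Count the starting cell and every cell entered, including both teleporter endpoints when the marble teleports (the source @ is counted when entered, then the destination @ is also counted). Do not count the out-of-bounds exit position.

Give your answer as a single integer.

Step 1: enter (7,0), '.' pass, move right to (7,1)
Step 2: enter (7,1), '.' pass, move right to (7,2)
Step 3: enter (7,2), '\' deflects right->down, move down to (8,2)
Step 4: enter (8,2), '.' pass, move down to (9,2)
Step 5: enter (9,2), '.' pass, move down to (10,2)
Step 6: at (10,2) — EXIT via bottom edge, pos 2
Path length (cell visits): 5

Answer: 5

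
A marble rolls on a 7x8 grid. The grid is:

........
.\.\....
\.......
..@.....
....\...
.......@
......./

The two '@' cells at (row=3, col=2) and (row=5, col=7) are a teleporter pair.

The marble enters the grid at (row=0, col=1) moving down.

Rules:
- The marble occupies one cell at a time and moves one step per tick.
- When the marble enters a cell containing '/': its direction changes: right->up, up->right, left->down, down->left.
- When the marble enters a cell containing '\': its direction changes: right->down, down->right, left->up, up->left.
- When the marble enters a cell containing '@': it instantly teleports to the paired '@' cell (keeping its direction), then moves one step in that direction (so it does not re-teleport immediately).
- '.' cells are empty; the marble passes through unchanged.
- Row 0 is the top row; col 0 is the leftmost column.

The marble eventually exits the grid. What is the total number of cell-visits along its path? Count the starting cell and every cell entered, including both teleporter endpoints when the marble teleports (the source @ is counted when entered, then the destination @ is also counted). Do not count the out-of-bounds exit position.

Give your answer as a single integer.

Answer: 9

Derivation:
Step 1: enter (0,1), '.' pass, move down to (1,1)
Step 2: enter (1,1), '\' deflects down->right, move right to (1,2)
Step 3: enter (1,2), '.' pass, move right to (1,3)
Step 4: enter (1,3), '\' deflects right->down, move down to (2,3)
Step 5: enter (2,3), '.' pass, move down to (3,3)
Step 6: enter (3,3), '.' pass, move down to (4,3)
Step 7: enter (4,3), '.' pass, move down to (5,3)
Step 8: enter (5,3), '.' pass, move down to (6,3)
Step 9: enter (6,3), '.' pass, move down to (7,3)
Step 10: at (7,3) — EXIT via bottom edge, pos 3
Path length (cell visits): 9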